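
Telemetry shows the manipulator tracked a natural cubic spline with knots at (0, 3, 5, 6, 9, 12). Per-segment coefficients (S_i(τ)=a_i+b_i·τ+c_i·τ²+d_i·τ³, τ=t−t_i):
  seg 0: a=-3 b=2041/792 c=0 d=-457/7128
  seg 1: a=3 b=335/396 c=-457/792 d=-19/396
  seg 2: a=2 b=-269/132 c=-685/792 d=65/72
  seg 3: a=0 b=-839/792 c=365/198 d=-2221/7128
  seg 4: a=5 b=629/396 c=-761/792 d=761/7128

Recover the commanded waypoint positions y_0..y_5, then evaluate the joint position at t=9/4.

y_0=-3 y_1=3 y_2=2 y_3=0 y_4=5 y_5=4
S(9/4) = 11647/5632

y_0 = S_0(0) = a_0 = -3
y_1 = S_1(0) = a_1 = 3
y_2 = S_2(0) = a_2 = 2
y_3 = S_3(0) = a_3 = 0
y_4 = S_4(0) = a_4 = 5
y_5 = S_4(3) = 4
t_q=9/4 is in segment 0 (τ=9/4); S_0(τ)=11647/5632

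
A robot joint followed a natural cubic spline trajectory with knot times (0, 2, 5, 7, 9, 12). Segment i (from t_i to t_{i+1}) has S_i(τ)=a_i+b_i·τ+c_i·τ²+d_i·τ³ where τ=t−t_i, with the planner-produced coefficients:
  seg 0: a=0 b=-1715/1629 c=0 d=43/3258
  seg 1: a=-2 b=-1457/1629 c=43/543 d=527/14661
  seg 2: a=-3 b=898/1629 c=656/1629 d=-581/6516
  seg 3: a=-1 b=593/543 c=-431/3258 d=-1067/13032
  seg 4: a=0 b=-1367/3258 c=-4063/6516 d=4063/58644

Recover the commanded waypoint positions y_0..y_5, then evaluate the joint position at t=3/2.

y_0=0 y_1=-2 y_2=-3 y_3=-1 y_4=0 y_5=-5
S(3/2) = -13333/8688

y_0 = S_0(0) = a_0 = 0
y_1 = S_1(0) = a_1 = -2
y_2 = S_2(0) = a_2 = -3
y_3 = S_3(0) = a_3 = -1
y_4 = S_4(0) = a_4 = 0
y_5 = S_4(3) = -5
t_q=3/2 is in segment 0 (τ=3/2); S_0(τ)=-13333/8688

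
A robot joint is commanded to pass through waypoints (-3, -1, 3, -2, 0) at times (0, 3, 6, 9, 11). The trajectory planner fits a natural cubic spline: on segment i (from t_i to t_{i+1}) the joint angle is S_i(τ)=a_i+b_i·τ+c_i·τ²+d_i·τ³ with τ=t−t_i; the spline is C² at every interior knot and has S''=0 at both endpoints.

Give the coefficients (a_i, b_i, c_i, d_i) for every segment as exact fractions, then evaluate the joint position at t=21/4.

  seg 0: a=-3 b=44/207 c=0 d=94/1863
  seg 1: a=-1 b=326/207 c=94/207 d=-332/1863
  seg 2: a=3 b=-106/207 c=-238/207 d=475/1863
  seg 3: a=-2 b=-109/207 c=79/69 d=-79/414
S(21/4) = 45/16

Δ: Δ0=2/3, Δ1=4/3, Δ2=-5/3, Δ3=1
row 1: diag=12, rhs=4; c'=1/4, d'=1/3
row 2: denom=12−3·1/4=45/4; d'=(-18−3·1/3)/(45/4)=-76/45
row 3: denom=10−3·4/15=46/5; d'=(16−3·-76/45)/(46/5)=158/69
back: M3=158/69
back: M2=-76/45−4/15·158/69=-476/207
back: M1=1/3−1/4·-476/207=188/207
M: M0=0, M1=188/207, M2=-476/207, M3=158/69, M4=0
seg 0: a=-3, c=M0/2=0, d=(M1−M0)/(6·3)=94/1863, b=Δ0−h0·(2M0+M1)/6=44/207
seg 1: a=-1, c=M1/2=94/207, d=(M2−M1)/(6·3)=-332/1863, b=Δ1−h1·(2M1+M2)/6=326/207
seg 2: a=3, c=M2/2=-238/207, d=(M3−M2)/(6·3)=475/1863, b=Δ2−h2·(2M2+M3)/6=-106/207
seg 3: a=-2, c=M3/2=79/69, d=(M4−M3)/(6·2)=-79/414, b=Δ3−h3·(2M3+M4)/6=-109/207
t_q=21/4 → seg 1, τ=9/4; S=-1+326/207·τ+94/207·τ²+-332/1863·τ³=45/16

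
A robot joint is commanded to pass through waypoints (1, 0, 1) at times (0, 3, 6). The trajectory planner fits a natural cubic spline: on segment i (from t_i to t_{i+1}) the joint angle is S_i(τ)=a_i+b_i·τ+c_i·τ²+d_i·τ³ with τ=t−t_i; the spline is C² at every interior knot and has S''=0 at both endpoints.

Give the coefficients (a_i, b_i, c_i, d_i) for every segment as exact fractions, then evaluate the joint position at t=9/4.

  seg 0: a=1 b=-1/2 c=0 d=1/54
  seg 1: a=0 b=0 c=1/6 d=-1/54
S(9/4) = 11/128

Δ: Δ0=-1/3, Δ1=1/3
row 1: diag=12, rhs=4; c'=1/4, d'=1/3
back: M1=1/3
M: M0=0, M1=1/3, M2=0
seg 0: a=1, c=M0/2=0, d=(M1−M0)/(6·3)=1/54, b=Δ0−h0·(2M0+M1)/6=-1/2
seg 1: a=0, c=M1/2=1/6, d=(M2−M1)/(6·3)=-1/54, b=Δ1−h1·(2M1+M2)/6=0
t_q=9/4 → seg 0, τ=9/4; S=1+-1/2·τ+0·τ²+1/54·τ³=11/128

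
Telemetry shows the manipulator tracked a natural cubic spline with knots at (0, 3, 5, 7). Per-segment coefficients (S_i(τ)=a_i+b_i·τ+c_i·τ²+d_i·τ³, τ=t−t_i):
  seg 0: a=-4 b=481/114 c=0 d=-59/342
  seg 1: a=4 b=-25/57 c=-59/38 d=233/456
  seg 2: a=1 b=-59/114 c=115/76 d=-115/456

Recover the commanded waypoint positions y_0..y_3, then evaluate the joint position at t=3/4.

y_0 = S_0(0) = a_0 = -4
y_1 = S_1(0) = a_1 = 4
y_2 = S_2(0) = a_2 = 1
y_3 = S_2(2) = 4
t_q=3/4 is in segment 0 (τ=3/4); S_0(τ)=-2209/2432

y_0=-4 y_1=4 y_2=1 y_3=4
S(3/4) = -2209/2432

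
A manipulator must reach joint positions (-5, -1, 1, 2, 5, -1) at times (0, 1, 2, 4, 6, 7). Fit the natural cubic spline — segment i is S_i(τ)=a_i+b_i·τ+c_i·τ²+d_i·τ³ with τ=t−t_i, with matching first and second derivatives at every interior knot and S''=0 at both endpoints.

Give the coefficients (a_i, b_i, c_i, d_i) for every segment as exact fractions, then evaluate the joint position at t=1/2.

Δ: Δ0=4, Δ1=2, Δ2=1/2, Δ3=3/2, Δ4=-6
row 1: diag=4, rhs=-12; c'=1/4, d'=-3
row 2: denom=6−1·1/4=23/4; d'=(-9−1·-3)/(23/4)=-24/23
row 3: denom=8−2·8/23=168/23; d'=(6−2·-24/23)/(168/23)=31/28
row 4: denom=6−2·23/84=229/42; d'=(-45−2·31/28)/(229/42)=-1983/229
back: M4=-1983/229
back: M3=31/28−23/84·-1983/229=1593/458
back: M2=-24/23−8/23·1593/458=-516/229
back: M1=-3−1/4·-516/229=-558/229
M: M0=0, M1=-558/229, M2=-516/229, M3=1593/458, M4=-1983/229, M5=0
seg 0: a=-5, c=M0/2=0, d=(M1−M0)/(6·1)=-93/229, b=Δ0−h0·(2M0+M1)/6=1009/229
seg 1: a=-1, c=M1/2=-279/229, d=(M2−M1)/(6·1)=7/229, b=Δ1−h1·(2M1+M2)/6=730/229
seg 2: a=1, c=M2/2=-258/229, d=(M3−M2)/(6·2)=875/1832, b=Δ2−h2·(2M2+M3)/6=193/229
seg 3: a=2, c=M3/2=1593/916, d=(M4−M3)/(6·2)=-1853/1832, b=Δ3−h3·(2M3+M4)/6=947/458
seg 4: a=5, c=M4/2=-1983/458, d=(M5−M4)/(6·1)=661/458, b=Δ4−h4·(2M4+M5)/6=-713/229
t_q=1/2 → seg 0, τ=1/2; S=-5+1009/229·τ+0·τ²+-93/229·τ³=-5217/1832

  seg 0: a=-5 b=1009/229 c=0 d=-93/229
  seg 1: a=-1 b=730/229 c=-279/229 d=7/229
  seg 2: a=1 b=193/229 c=-258/229 d=875/1832
  seg 3: a=2 b=947/458 c=1593/916 d=-1853/1832
  seg 4: a=5 b=-713/229 c=-1983/458 d=661/458
S(1/2) = -5217/1832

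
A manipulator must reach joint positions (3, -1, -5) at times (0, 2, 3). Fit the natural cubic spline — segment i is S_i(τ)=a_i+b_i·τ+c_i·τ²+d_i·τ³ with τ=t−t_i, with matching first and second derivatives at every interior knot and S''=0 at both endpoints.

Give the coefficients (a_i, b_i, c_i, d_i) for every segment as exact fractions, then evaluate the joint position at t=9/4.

Δ: Δ0=-2, Δ1=-4
row 1: diag=6, rhs=-12; c'=1/6, d'=-2
back: M1=-2
M: M0=0, M1=-2, M2=0
seg 0: a=3, c=M0/2=0, d=(M1−M0)/(6·2)=-1/6, b=Δ0−h0·(2M0+M1)/6=-4/3
seg 1: a=-1, c=M1/2=-1, d=(M2−M1)/(6·1)=1/3, b=Δ1−h1·(2M1+M2)/6=-10/3
t_q=9/4 → seg 1, τ=1/4; S=-1+-10/3·τ+-1·τ²+1/3·τ³=-121/64

  seg 0: a=3 b=-4/3 c=0 d=-1/6
  seg 1: a=-1 b=-10/3 c=-1 d=1/3
S(9/4) = -121/64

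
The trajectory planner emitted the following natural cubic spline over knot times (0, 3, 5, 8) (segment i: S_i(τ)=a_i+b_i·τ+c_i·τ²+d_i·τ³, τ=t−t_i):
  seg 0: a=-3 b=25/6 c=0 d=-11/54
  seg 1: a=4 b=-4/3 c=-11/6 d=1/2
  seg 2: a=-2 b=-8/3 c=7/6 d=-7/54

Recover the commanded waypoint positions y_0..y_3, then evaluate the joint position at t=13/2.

y_0 = S_0(0) = a_0 = -3
y_1 = S_1(0) = a_1 = 4
y_2 = S_2(0) = a_2 = -2
y_3 = S_2(3) = -3
t_q=13/2 is in segment 2 (τ=3/2); S_2(τ)=-61/16

y_0=-3 y_1=4 y_2=-2 y_3=-3
S(13/2) = -61/16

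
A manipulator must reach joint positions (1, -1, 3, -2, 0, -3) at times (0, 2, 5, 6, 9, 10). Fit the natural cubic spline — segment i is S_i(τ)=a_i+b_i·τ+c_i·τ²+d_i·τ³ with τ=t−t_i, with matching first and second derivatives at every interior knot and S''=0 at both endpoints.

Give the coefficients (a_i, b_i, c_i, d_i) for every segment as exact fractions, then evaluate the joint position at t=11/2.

Δ: Δ0=-1, Δ1=4/3, Δ2=-5, Δ3=2/3, Δ4=-3
row 1: diag=10, rhs=14; c'=3/10, d'=7/5
row 2: denom=8−3·3/10=71/10; d'=(-38−3·7/5)/(71/10)=-422/71
row 3: denom=8−1·10/71=558/71; d'=(34−1·-422/71)/(558/71)=1418/279
row 4: denom=8−3·71/186=425/62; d'=(-22−3·1418/279)/(425/62)=-6928/1275
back: M4=-6928/1275
back: M3=1418/279−71/186·-6928/1275=27374/3825
back: M2=-422/71−10/71·27374/3825=-5318/765
back: M1=7/5−3/10·-5318/765=4444/1275
M: M0=0, M1=4444/1275, M2=-5318/765, M3=27374/3825, M4=-6928/1275, M5=0
seg 0: a=1, c=M0/2=0, d=(M1−M0)/(6·2)=1111/3825, b=Δ0−h0·(2M0+M1)/6=-8269/3825
seg 1: a=-1, c=M1/2=2222/1275, d=(M2−M1)/(6·3)=-19961/34425, b=Δ1−h1·(2M1+M2)/6=5063/3825
seg 2: a=3, c=M2/2=-2659/765, d=(M3−M2)/(6·1)=2998/1275, b=Δ2−h2·(2M2+M3)/6=-872/225
seg 3: a=-2, c=M3/2=13687/3825, d=(M4−M3)/(6·3)=-24079/34425, b=Δ3−h3·(2M3+M4)/6=-14432/3825
seg 4: a=0, c=M4/2=-3464/1275, d=(M5−M4)/(6·1)=3464/3825, b=Δ4−h4·(2M4+M5)/6=-4547/3825
t_q=11/2 → seg 2, τ=1/2; S=3+-872/225·τ+-2659/765·τ²+2998/1275·τ³=3727/7650

  seg 0: a=1 b=-8269/3825 c=0 d=1111/3825
  seg 1: a=-1 b=5063/3825 c=2222/1275 d=-19961/34425
  seg 2: a=3 b=-872/225 c=-2659/765 d=2998/1275
  seg 3: a=-2 b=-14432/3825 c=13687/3825 d=-24079/34425
  seg 4: a=0 b=-4547/3825 c=-3464/1275 d=3464/3825
S(11/2) = 3727/7650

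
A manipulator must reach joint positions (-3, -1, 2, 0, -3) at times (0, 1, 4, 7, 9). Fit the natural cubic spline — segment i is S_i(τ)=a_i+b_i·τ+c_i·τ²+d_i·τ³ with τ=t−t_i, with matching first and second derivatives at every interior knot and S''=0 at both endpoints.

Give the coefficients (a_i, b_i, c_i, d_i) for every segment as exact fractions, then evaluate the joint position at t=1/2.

Δ: Δ0=2, Δ1=1, Δ2=-2/3, Δ3=-3/2
row 1: diag=8, rhs=-6; c'=3/8, d'=-3/4
row 2: denom=12−3·3/8=87/8; d'=(-10−3·-3/4)/(87/8)=-62/87
row 3: denom=10−3·8/29=266/29; d'=(-5−3·-62/87)/(266/29)=-83/266
back: M3=-83/266
back: M2=-62/87−8/29·-83/266=-250/399
back: M1=-3/4−3/8·-250/399=-137/266
M: M0=0, M1=-137/266, M2=-250/399, M3=-83/266, M4=0
seg 0: a=-3, c=M0/2=0, d=(M1−M0)/(6·1)=-137/1596, b=Δ0−h0·(2M0+M1)/6=3329/1596
seg 1: a=-1, c=M1/2=-137/532, d=(M2−M1)/(6·3)=-89/14364, b=Δ1−h1·(2M1+M2)/6=1459/798
seg 2: a=2, c=M2/2=-125/399, d=(M3−M2)/(6·3)=251/14364, b=Δ2−h2·(2M2+M3)/6=185/1596
seg 3: a=0, c=M3/2=-83/532, d=(M4−M3)/(6·2)=83/3192, b=Δ3−h3·(2M3+M4)/6=-1031/798
t_q=1/2 → seg 0, τ=1/2; S=-3+3329/1596·τ+0·τ²+-137/1596·τ³=-8375/4256

  seg 0: a=-3 b=3329/1596 c=0 d=-137/1596
  seg 1: a=-1 b=1459/798 c=-137/532 d=-89/14364
  seg 2: a=2 b=185/1596 c=-125/399 d=251/14364
  seg 3: a=0 b=-1031/798 c=-83/532 d=83/3192
S(1/2) = -8375/4256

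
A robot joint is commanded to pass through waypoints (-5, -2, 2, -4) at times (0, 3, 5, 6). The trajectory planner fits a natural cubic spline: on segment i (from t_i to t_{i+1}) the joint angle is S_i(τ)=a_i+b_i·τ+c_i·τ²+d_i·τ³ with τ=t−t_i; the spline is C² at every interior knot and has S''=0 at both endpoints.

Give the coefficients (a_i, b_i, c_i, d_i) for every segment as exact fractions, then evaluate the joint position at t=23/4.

  seg 0: a=-5 b=-5/28 c=0 d=11/84
  seg 1: a=-2 b=47/14 c=33/28 d=-13/14
  seg 2: a=2 b=-43/14 c=-123/28 d=41/28
S(23/4) = -3865/1792

Δ: Δ0=1, Δ1=2, Δ2=-6
row 1: diag=10, rhs=6; c'=1/5, d'=3/5
row 2: denom=6−2·1/5=28/5; d'=(-48−2·3/5)/(28/5)=-123/14
back: M2=-123/14
back: M1=3/5−1/5·-123/14=33/14
M: M0=0, M1=33/14, M2=-123/14, M3=0
seg 0: a=-5, c=M0/2=0, d=(M1−M0)/(6·3)=11/84, b=Δ0−h0·(2M0+M1)/6=-5/28
seg 1: a=-2, c=M1/2=33/28, d=(M2−M1)/(6·2)=-13/14, b=Δ1−h1·(2M1+M2)/6=47/14
seg 2: a=2, c=M2/2=-123/28, d=(M3−M2)/(6·1)=41/28, b=Δ2−h2·(2M2+M3)/6=-43/14
t_q=23/4 → seg 2, τ=3/4; S=2+-43/14·τ+-123/28·τ²+41/28·τ³=-3865/1792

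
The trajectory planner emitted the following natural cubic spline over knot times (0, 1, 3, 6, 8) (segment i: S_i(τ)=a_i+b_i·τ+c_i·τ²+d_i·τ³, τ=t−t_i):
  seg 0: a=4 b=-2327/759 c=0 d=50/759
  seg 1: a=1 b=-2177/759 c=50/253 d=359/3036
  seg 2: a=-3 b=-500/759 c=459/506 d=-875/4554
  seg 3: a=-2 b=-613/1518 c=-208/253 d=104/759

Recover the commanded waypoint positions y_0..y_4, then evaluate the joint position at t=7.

y_0 = S_0(0) = a_0 = 4
y_1 = S_1(0) = a_1 = 1
y_2 = S_2(0) = a_2 = -3
y_3 = S_3(0) = a_3 = -2
y_4 = S_3(2) = -5
t_q=7 is in segment 3 (τ=1); S_3(τ)=-1563/506

y_0=4 y_1=1 y_2=-3 y_3=-2 y_4=-5
S(7) = -1563/506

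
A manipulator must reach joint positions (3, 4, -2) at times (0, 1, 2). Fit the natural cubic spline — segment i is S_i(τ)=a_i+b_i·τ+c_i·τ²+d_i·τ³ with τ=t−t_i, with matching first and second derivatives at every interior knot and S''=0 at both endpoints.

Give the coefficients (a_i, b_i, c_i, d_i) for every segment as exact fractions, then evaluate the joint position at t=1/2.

  seg 0: a=3 b=11/4 c=0 d=-7/4
  seg 1: a=4 b=-5/2 c=-21/4 d=7/4
S(1/2) = 133/32

Δ: Δ0=1, Δ1=-6
row 1: diag=4, rhs=-42; c'=1/4, d'=-21/2
back: M1=-21/2
M: M0=0, M1=-21/2, M2=0
seg 0: a=3, c=M0/2=0, d=(M1−M0)/(6·1)=-7/4, b=Δ0−h0·(2M0+M1)/6=11/4
seg 1: a=4, c=M1/2=-21/4, d=(M2−M1)/(6·1)=7/4, b=Δ1−h1·(2M1+M2)/6=-5/2
t_q=1/2 → seg 0, τ=1/2; S=3+11/4·τ+0·τ²+-7/4·τ³=133/32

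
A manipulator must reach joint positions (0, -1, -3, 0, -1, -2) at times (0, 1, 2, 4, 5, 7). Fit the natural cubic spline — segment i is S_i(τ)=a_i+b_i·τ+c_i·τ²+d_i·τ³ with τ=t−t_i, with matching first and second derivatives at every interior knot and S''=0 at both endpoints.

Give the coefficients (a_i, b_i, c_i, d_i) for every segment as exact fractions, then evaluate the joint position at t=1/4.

  seg 0: a=0 b=-739/1418 c=0 d=-679/1418
  seg 1: a=-1 b=-1388/709 c=-2037/1418 d=1977/1418
  seg 2: a=-3 b=-919/1418 c=1947/709 d=-2371/2836
  seg 3: a=0 b=431/1418 c=-3219/1418 d=685/709
  seg 4: a=-1 b=-1897/1418 c=891/1418 d=-297/2836
S(1/4) = -12503/90752

Δ: Δ0=-1, Δ1=-2, Δ2=3/2, Δ3=-1, Δ4=-1/2
row 1: diag=4, rhs=-6; c'=1/4, d'=-3/2
row 2: denom=6−1·1/4=23/4; d'=(21−1·-3/2)/(23/4)=90/23
row 3: denom=6−2·8/23=122/23; d'=(-15−2·90/23)/(122/23)=-525/122
row 4: denom=6−1·23/122=709/122; d'=(3−1·-525/122)/(709/122)=891/709
back: M4=891/709
back: M3=-525/122−23/122·891/709=-3219/709
back: M2=90/23−8/23·-3219/709=3894/709
back: M1=-3/2−1/4·3894/709=-2037/709
M: M0=0, M1=-2037/709, M2=3894/709, M3=-3219/709, M4=891/709, M5=0
seg 0: a=0, c=M0/2=0, d=(M1−M0)/(6·1)=-679/1418, b=Δ0−h0·(2M0+M1)/6=-739/1418
seg 1: a=-1, c=M1/2=-2037/1418, d=(M2−M1)/(6·1)=1977/1418, b=Δ1−h1·(2M1+M2)/6=-1388/709
seg 2: a=-3, c=M2/2=1947/709, d=(M3−M2)/(6·2)=-2371/2836, b=Δ2−h2·(2M2+M3)/6=-919/1418
seg 3: a=0, c=M3/2=-3219/1418, d=(M4−M3)/(6·1)=685/709, b=Δ3−h3·(2M3+M4)/6=431/1418
seg 4: a=-1, c=M4/2=891/1418, d=(M5−M4)/(6·2)=-297/2836, b=Δ4−h4·(2M4+M5)/6=-1897/1418
t_q=1/4 → seg 0, τ=1/4; S=0+-739/1418·τ+0·τ²+-679/1418·τ³=-12503/90752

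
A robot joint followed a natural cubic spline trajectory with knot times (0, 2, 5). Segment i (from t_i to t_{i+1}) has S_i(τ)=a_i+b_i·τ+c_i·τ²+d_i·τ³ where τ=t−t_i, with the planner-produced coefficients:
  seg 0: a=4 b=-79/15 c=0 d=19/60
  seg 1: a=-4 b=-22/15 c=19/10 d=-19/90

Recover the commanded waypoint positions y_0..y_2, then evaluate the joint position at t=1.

y_0=4 y_1=-4 y_2=3
S(1) = -19/20

y_0 = S_0(0) = a_0 = 4
y_1 = S_1(0) = a_1 = -4
y_2 = S_1(3) = 3
t_q=1 is in segment 0 (τ=1); S_0(τ)=-19/20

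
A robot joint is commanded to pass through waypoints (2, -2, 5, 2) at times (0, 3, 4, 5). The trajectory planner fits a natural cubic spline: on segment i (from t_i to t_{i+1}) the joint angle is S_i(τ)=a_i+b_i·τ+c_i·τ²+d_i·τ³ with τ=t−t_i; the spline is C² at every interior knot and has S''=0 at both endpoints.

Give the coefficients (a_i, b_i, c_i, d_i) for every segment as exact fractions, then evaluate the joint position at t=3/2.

Δ: Δ0=-4/3, Δ1=7, Δ2=-3
row 1: diag=8, rhs=50; c'=1/8, d'=25/4
row 2: denom=4−1·1/8=31/8; d'=(-60−1·25/4)/(31/8)=-530/31
back: M2=-530/31
back: M1=25/4−1/8·-530/31=260/31
M: M0=0, M1=260/31, M2=-530/31, M3=0
seg 0: a=2, c=M0/2=0, d=(M1−M0)/(6·3)=130/279, b=Δ0−h0·(2M0+M1)/6=-514/93
seg 1: a=-2, c=M1/2=130/31, d=(M2−M1)/(6·1)=-395/93, b=Δ1−h1·(2M1+M2)/6=656/93
seg 2: a=5, c=M2/2=-265/31, d=(M3−M2)/(6·1)=265/93, b=Δ2−h2·(2M2+M3)/6=251/93
t_q=3/2 → seg 0, τ=3/2; S=2+-514/93·τ+0·τ²+130/279·τ³=-585/124

  seg 0: a=2 b=-514/93 c=0 d=130/279
  seg 1: a=-2 b=656/93 c=130/31 d=-395/93
  seg 2: a=5 b=251/93 c=-265/31 d=265/93
S(3/2) = -585/124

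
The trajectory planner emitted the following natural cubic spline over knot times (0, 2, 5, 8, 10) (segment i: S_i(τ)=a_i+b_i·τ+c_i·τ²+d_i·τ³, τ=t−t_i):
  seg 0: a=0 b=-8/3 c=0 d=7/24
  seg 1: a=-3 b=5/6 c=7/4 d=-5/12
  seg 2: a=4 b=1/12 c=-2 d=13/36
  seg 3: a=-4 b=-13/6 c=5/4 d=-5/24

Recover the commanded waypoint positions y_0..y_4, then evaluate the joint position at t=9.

y_0=0 y_1=-3 y_2=4 y_3=-4 y_4=-5
S(9) = -41/8

y_0 = S_0(0) = a_0 = 0
y_1 = S_1(0) = a_1 = -3
y_2 = S_2(0) = a_2 = 4
y_3 = S_3(0) = a_3 = -4
y_4 = S_3(2) = -5
t_q=9 is in segment 3 (τ=1); S_3(τ)=-41/8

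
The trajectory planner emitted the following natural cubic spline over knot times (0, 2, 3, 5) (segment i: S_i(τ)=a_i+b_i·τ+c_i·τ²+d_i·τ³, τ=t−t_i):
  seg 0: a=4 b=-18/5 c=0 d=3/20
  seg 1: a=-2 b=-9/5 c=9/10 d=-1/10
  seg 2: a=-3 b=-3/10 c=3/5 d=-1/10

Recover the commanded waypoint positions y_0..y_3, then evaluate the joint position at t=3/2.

y_0 = S_0(0) = a_0 = 4
y_1 = S_1(0) = a_1 = -2
y_2 = S_2(0) = a_2 = -3
y_3 = S_2(2) = -2
t_q=3/2 is in segment 0 (τ=3/2); S_0(τ)=-143/160

y_0=4 y_1=-2 y_2=-3 y_3=-2
S(3/2) = -143/160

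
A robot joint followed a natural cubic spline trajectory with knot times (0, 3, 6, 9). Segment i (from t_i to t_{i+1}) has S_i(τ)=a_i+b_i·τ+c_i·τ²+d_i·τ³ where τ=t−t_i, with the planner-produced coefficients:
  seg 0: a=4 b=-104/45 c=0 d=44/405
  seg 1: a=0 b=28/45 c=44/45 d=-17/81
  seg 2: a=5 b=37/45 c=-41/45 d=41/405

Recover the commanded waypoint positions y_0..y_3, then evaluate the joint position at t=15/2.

y_0 = S_0(0) = a_0 = 4
y_1 = S_1(0) = a_1 = 0
y_2 = S_2(0) = a_2 = 5
y_3 = S_2(3) = 2
t_q=15/2 is in segment 2 (τ=3/2); S_2(τ)=181/40

y_0=4 y_1=0 y_2=5 y_3=2
S(15/2) = 181/40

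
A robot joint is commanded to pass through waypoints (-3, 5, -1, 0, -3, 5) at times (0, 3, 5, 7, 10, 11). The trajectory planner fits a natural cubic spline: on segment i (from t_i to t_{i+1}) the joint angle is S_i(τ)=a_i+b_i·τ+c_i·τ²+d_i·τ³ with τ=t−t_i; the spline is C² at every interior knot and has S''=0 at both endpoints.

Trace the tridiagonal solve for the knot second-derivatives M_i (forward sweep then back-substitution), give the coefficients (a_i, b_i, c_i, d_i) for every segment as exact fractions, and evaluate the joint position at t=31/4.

Δ: Δ0=8/3, Δ1=-3, Δ2=1/2, Δ3=-1, Δ4=8
row 1: diag=10, rhs=-34; c'=1/5, d'=-17/5
row 2: denom=8−2·1/5=38/5; d'=(21−2·-17/5)/(38/5)=139/38
row 3: denom=10−2·5/19=180/19; d'=(-9−2·139/38)/(180/19)=-31/18
row 4: denom=8−3·19/60=141/20; d'=(54−3·-31/18)/(141/20)=3550/423
back: M4=3550/423
back: M3=-31/18−19/60·3550/423=-5558/1269
back: M2=139/38−5/19·-5558/1269=12209/2538
back: M1=-17/5−1/5·12209/2538=-11071/2538
M: M0=0, M1=-11071/2538, M2=12209/2538, M3=-5558/1269, M4=3550/423, M5=0
seg 0: a=-3, c=M0/2=0, d=(M1−M0)/(6·3)=-11071/45684, b=Δ0−h0·(2M0+M1)/6=24607/5076
seg 1: a=5, c=M1/2=-11071/5076, d=(M2−M1)/(6·2)=970/1269, b=Δ1−h1·(2M1+M2)/6=-4303/2538
seg 2: a=-1, c=M2/2=12209/5076, d=(M3−M2)/(6·2)=-7775/10152, b=Δ2−h2·(2M2+M3)/6=-1055/846
seg 3: a=0, c=M3/2=-2779/1269, d=(M4−M3)/(6·3)=8104/11421, b=Δ3−h3·(2M3+M4)/6=-1036/1269
seg 4: a=-3, c=M4/2=1775/423, d=(M5−M4)/(6·1)=-1775/1269, b=Δ4−h4·(2M4+M5)/6=6602/1269
t_q=31/4 → seg 3, τ=3/4; S=0+-1036/1269·τ+-2779/1269·τ²+8104/11421·τ³=-3485/2256

  seg 0: a=-3 b=24607/5076 c=0 d=-11071/45684
  seg 1: a=5 b=-4303/2538 c=-11071/5076 d=970/1269
  seg 2: a=-1 b=-1055/846 c=12209/5076 d=-7775/10152
  seg 3: a=0 b=-1036/1269 c=-2779/1269 d=8104/11421
  seg 4: a=-3 b=6602/1269 c=1775/423 d=-1775/1269
S(31/4) = -3485/2256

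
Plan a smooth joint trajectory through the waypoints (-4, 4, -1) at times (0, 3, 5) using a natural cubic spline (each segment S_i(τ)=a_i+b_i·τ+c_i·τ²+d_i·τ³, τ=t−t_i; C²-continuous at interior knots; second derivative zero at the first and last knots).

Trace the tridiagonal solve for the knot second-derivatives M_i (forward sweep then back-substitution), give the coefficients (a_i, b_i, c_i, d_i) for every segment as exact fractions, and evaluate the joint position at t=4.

  seg 0: a=-4 b=253/60 c=0 d=-31/180
  seg 1: a=4 b=-13/30 c=-31/20 d=31/120
S(4) = 91/40

Δ: Δ0=8/3, Δ1=-5/2
row 1: diag=10, rhs=-31; c'=1/5, d'=-31/10
back: M1=-31/10
M: M0=0, M1=-31/10, M2=0
seg 0: a=-4, c=M0/2=0, d=(M1−M0)/(6·3)=-31/180, b=Δ0−h0·(2M0+M1)/6=253/60
seg 1: a=4, c=M1/2=-31/20, d=(M2−M1)/(6·2)=31/120, b=Δ1−h1·(2M1+M2)/6=-13/30
t_q=4 → seg 1, τ=1; S=4+-13/30·τ+-31/20·τ²+31/120·τ³=91/40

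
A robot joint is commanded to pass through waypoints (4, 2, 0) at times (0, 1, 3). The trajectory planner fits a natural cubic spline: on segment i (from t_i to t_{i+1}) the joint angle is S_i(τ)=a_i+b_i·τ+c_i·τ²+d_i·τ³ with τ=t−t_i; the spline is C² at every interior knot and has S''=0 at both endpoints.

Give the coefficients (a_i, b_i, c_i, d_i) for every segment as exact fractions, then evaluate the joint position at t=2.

  seg 0: a=4 b=-13/6 c=0 d=1/6
  seg 1: a=2 b=-5/3 c=1/2 d=-1/12
S(2) = 3/4

Δ: Δ0=-2, Δ1=-1
row 1: diag=6, rhs=6; c'=1/3, d'=1
back: M1=1
M: M0=0, M1=1, M2=0
seg 0: a=4, c=M0/2=0, d=(M1−M0)/(6·1)=1/6, b=Δ0−h0·(2M0+M1)/6=-13/6
seg 1: a=2, c=M1/2=1/2, d=(M2−M1)/(6·2)=-1/12, b=Δ1−h1·(2M1+M2)/6=-5/3
t_q=2 → seg 1, τ=1; S=2+-5/3·τ+1/2·τ²+-1/12·τ³=3/4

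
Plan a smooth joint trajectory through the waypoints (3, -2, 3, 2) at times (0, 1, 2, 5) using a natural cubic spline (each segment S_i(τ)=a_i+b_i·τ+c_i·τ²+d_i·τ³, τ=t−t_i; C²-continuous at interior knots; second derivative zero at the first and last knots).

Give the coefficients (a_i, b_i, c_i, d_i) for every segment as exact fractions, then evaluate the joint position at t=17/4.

Δ: Δ0=-5, Δ1=5, Δ2=-1/3
row 1: diag=4, rhs=60; c'=1/4, d'=15
row 2: denom=8−1·1/4=31/4; d'=(-32−1·15)/(31/4)=-188/31
back: M2=-188/31
back: M1=15−1/4·-188/31=512/31
M: M0=0, M1=512/31, M2=-188/31, M3=0
seg 0: a=3, c=M0/2=0, d=(M1−M0)/(6·1)=256/93, b=Δ0−h0·(2M0+M1)/6=-721/93
seg 1: a=-2, c=M1/2=256/31, d=(M2−M1)/(6·1)=-350/93, b=Δ1−h1·(2M1+M2)/6=47/93
seg 2: a=3, c=M2/2=-94/31, d=(M3−M2)/(6·3)=94/279, b=Δ2−h2·(2M2+M3)/6=533/93
t_q=17/4 → seg 2, τ=9/4; S=3+533/93·τ+-94/31·τ²+94/279·τ³=4347/992

  seg 0: a=3 b=-721/93 c=0 d=256/93
  seg 1: a=-2 b=47/93 c=256/31 d=-350/93
  seg 2: a=3 b=533/93 c=-94/31 d=94/279
S(17/4) = 4347/992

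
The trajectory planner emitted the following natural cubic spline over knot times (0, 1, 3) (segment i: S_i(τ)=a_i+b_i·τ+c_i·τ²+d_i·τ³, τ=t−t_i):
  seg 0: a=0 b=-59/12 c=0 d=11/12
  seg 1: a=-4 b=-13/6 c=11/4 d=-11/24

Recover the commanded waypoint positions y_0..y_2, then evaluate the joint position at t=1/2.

y_0=0 y_1=-4 y_2=-1
S(1/2) = -75/32

y_0 = S_0(0) = a_0 = 0
y_1 = S_1(0) = a_1 = -4
y_2 = S_1(2) = -1
t_q=1/2 is in segment 0 (τ=1/2); S_0(τ)=-75/32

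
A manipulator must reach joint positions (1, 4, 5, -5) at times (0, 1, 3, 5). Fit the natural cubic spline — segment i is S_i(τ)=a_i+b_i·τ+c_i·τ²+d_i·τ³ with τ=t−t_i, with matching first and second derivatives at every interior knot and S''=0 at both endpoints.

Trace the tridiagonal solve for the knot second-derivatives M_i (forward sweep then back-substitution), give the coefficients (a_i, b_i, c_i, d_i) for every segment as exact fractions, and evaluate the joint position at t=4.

Δ: Δ0=3, Δ1=1/2, Δ2=-5
row 1: diag=6, rhs=-15; c'=1/3, d'=-5/2
row 2: denom=8−2·1/3=22/3; d'=(-33−2·-5/2)/(22/3)=-42/11
back: M2=-42/11
back: M1=-5/2−1/3·-42/11=-27/22
M: M0=0, M1=-27/22, M2=-42/11, M3=0
seg 0: a=1, c=M0/2=0, d=(M1−M0)/(6·1)=-9/44, b=Δ0−h0·(2M0+M1)/6=141/44
seg 1: a=4, c=M1/2=-27/44, d=(M2−M1)/(6·2)=-19/88, b=Δ1−h1·(2M1+M2)/6=57/22
seg 2: a=5, c=M2/2=-21/11, d=(M3−M2)/(6·2)=7/22, b=Δ2−h2·(2M2+M3)/6=-27/11
t_q=4 → seg 2, τ=1; S=5+-27/11·τ+-21/11·τ²+7/22·τ³=21/22

  seg 0: a=1 b=141/44 c=0 d=-9/44
  seg 1: a=4 b=57/22 c=-27/44 d=-19/88
  seg 2: a=5 b=-27/11 c=-21/11 d=7/22
S(4) = 21/22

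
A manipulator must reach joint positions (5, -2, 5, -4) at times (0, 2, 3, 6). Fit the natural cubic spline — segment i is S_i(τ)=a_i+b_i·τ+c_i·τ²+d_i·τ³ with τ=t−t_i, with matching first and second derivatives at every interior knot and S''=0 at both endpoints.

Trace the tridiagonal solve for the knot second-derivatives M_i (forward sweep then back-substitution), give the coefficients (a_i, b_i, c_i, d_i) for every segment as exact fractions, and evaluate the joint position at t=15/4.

  seg 0: a=5 b=-15/2 c=0 d=1
  seg 1: a=-2 b=9/2 c=6 d=-7/2
  seg 2: a=5 b=6 c=-9/2 d=1/2
S(15/4) = 919/128

Δ: Δ0=-7/2, Δ1=7, Δ2=-3
row 1: diag=6, rhs=63; c'=1/6, d'=21/2
row 2: denom=8−1·1/6=47/6; d'=(-60−1·21/2)/(47/6)=-9
back: M2=-9
back: M1=21/2−1/6·-9=12
M: M0=0, M1=12, M2=-9, M3=0
seg 0: a=5, c=M0/2=0, d=(M1−M0)/(6·2)=1, b=Δ0−h0·(2M0+M1)/6=-15/2
seg 1: a=-2, c=M1/2=6, d=(M2−M1)/(6·1)=-7/2, b=Δ1−h1·(2M1+M2)/6=9/2
seg 2: a=5, c=M2/2=-9/2, d=(M3−M2)/(6·3)=1/2, b=Δ2−h2·(2M2+M3)/6=6
t_q=15/4 → seg 2, τ=3/4; S=5+6·τ+-9/2·τ²+1/2·τ³=919/128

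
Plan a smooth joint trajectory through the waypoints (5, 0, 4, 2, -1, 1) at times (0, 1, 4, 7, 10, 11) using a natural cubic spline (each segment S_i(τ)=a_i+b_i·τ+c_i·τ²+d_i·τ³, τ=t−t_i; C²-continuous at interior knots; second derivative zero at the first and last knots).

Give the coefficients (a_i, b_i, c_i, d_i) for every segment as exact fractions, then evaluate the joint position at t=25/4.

  seg 0: a=5 b=-1978/333 c=0 d=313/333
  seg 1: a=0 b=-1039/333 c=313/111 d=-1334/2997
  seg 2: a=4 b=593/333 c=-395/333 d=10/81
  seg 3: a=2 b=-667/333 c=-25/333 d=409/2997
  seg 4: a=-1 b=410/333 c=128/111 d=-128/333
S(25/4) = 4035/1184

Δ: Δ0=-5, Δ1=4/3, Δ2=-2/3, Δ3=-1, Δ4=2
row 1: diag=8, rhs=38; c'=3/8, d'=19/4
row 2: denom=12−3·3/8=87/8; d'=(-12−3·19/4)/(87/8)=-70/29
row 3: denom=12−3·8/29=324/29; d'=(-2−3·-70/29)/(324/29)=38/81
row 4: denom=8−3·29/108=259/36; d'=(18−3·38/81)/(259/36)=256/111
back: M4=256/111
back: M3=38/81−29/108·256/111=-50/333
back: M2=-70/29−8/29·-50/333=-790/333
back: M1=19/4−3/8·-790/333=626/111
M: M0=0, M1=626/111, M2=-790/333, M3=-50/333, M4=256/111, M5=0
seg 0: a=5, c=M0/2=0, d=(M1−M0)/(6·1)=313/333, b=Δ0−h0·(2M0+M1)/6=-1978/333
seg 1: a=0, c=M1/2=313/111, d=(M2−M1)/(6·3)=-1334/2997, b=Δ1−h1·(2M1+M2)/6=-1039/333
seg 2: a=4, c=M2/2=-395/333, d=(M3−M2)/(6·3)=10/81, b=Δ2−h2·(2M2+M3)/6=593/333
seg 3: a=2, c=M3/2=-25/333, d=(M4−M3)/(6·3)=409/2997, b=Δ3−h3·(2M3+M4)/6=-667/333
seg 4: a=-1, c=M4/2=128/111, d=(M5−M4)/(6·1)=-128/333, b=Δ4−h4·(2M4+M5)/6=410/333
t_q=25/4 → seg 2, τ=9/4; S=4+593/333·τ+-395/333·τ²+10/81·τ³=4035/1184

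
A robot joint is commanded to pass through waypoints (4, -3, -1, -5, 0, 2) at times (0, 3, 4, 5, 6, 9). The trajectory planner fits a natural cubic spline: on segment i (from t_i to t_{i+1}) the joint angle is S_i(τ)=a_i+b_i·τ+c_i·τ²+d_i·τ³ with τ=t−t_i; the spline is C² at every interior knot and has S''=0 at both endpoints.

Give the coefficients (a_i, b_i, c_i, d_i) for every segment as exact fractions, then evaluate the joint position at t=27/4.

  seg 0: a=4 b=-4388/897 c=0 d=85/299
  seg 1: a=-3 b=2497/897 c=765/299 d=-2998/897
  seg 2: a=-1 b=-1907/897 c=-2233/299 d=386/69
  seg 3: a=-5 b=-251/897 c=2785/299 d=-3619/897
  seg 4: a=0 b=5602/897 c=-834/299 d=278/897
S(27/4) = 31055/9568

Δ: Δ0=-7/3, Δ1=2, Δ2=-4, Δ3=5, Δ4=2/3
row 1: diag=8, rhs=26; c'=1/8, d'=13/4
row 2: denom=4−1·1/8=31/8; d'=(-36−1·13/4)/(31/8)=-314/31
row 3: denom=4−1·8/31=116/31; d'=(54−1·-314/31)/(116/31)=497/29
row 4: denom=8−1·31/116=897/116; d'=(-26−1·497/29)/(897/116)=-1668/299
back: M4=-1668/299
back: M3=497/29−31/116·-1668/299=5570/299
back: M2=-314/31−8/31·5570/299=-4466/299
back: M1=13/4−1/8·-4466/299=1530/299
M: M0=0, M1=1530/299, M2=-4466/299, M3=5570/299, M4=-1668/299, M5=0
seg 0: a=4, c=M0/2=0, d=(M1−M0)/(6·3)=85/299, b=Δ0−h0·(2M0+M1)/6=-4388/897
seg 1: a=-3, c=M1/2=765/299, d=(M2−M1)/(6·1)=-2998/897, b=Δ1−h1·(2M1+M2)/6=2497/897
seg 2: a=-1, c=M2/2=-2233/299, d=(M3−M2)/(6·1)=386/69, b=Δ2−h2·(2M2+M3)/6=-1907/897
seg 3: a=-5, c=M3/2=2785/299, d=(M4−M3)/(6·1)=-3619/897, b=Δ3−h3·(2M3+M4)/6=-251/897
seg 4: a=0, c=M4/2=-834/299, d=(M5−M4)/(6·3)=278/897, b=Δ4−h4·(2M4+M5)/6=5602/897
t_q=27/4 → seg 4, τ=3/4; S=0+5602/897·τ+-834/299·τ²+278/897·τ³=31055/9568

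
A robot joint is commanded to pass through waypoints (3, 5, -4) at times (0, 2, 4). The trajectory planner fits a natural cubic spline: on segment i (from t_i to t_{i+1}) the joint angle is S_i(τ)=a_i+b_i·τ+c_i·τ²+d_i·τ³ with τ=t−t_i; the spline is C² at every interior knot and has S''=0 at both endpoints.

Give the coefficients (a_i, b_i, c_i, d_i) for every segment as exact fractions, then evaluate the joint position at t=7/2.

  seg 0: a=3 b=19/8 c=0 d=-11/32
  seg 1: a=5 b=-7/4 c=-33/16 d=11/32
S(7/2) = -283/256

Δ: Δ0=1, Δ1=-9/2
row 1: diag=8, rhs=-33; c'=1/4, d'=-33/8
back: M1=-33/8
M: M0=0, M1=-33/8, M2=0
seg 0: a=3, c=M0/2=0, d=(M1−M0)/(6·2)=-11/32, b=Δ0−h0·(2M0+M1)/6=19/8
seg 1: a=5, c=M1/2=-33/16, d=(M2−M1)/(6·2)=11/32, b=Δ1−h1·(2M1+M2)/6=-7/4
t_q=7/2 → seg 1, τ=3/2; S=5+-7/4·τ+-33/16·τ²+11/32·τ³=-283/256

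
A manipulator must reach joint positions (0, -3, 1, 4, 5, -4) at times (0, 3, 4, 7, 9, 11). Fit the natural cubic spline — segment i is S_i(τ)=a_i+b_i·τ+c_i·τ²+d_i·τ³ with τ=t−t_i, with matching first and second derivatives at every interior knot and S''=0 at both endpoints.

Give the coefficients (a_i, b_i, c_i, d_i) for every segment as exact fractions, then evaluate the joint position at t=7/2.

  seg 0: a=0 b=-2165/702 c=0 d=1463/6318
  seg 1: a=-3 b=1112/351 c=1463/702 d=-293/234
  seg 2: a=1 b=2513/702 c=-587/351 d=1711/6318
  seg 3: a=4 b=301/351 c=179/234 d=-1325/2808
  seg 4: a=5 b=-1225/702 c=-967/468 d=967/2808
S(7/2) = -5905/5616

Δ: Δ0=-1, Δ1=4, Δ2=1, Δ3=1/2, Δ4=-9/2
row 1: diag=8, rhs=30; c'=1/8, d'=15/4
row 2: denom=8−1·1/8=63/8; d'=(-18−1·15/4)/(63/8)=-58/21
row 3: denom=10−3·8/21=62/7; d'=(-3−3·-58/21)/(62/7)=37/62
row 4: denom=8−2·7/31=234/31; d'=(-30−2·37/62)/(234/31)=-967/234
back: M4=-967/234
back: M3=37/62−7/31·-967/234=179/117
back: M2=-58/21−8/21·179/117=-1174/351
back: M1=15/4−1/8·-1174/351=1463/351
M: M0=0, M1=1463/351, M2=-1174/351, M3=179/117, M4=-967/234, M5=0
seg 0: a=0, c=M0/2=0, d=(M1−M0)/(6·3)=1463/6318, b=Δ0−h0·(2M0+M1)/6=-2165/702
seg 1: a=-3, c=M1/2=1463/702, d=(M2−M1)/(6·1)=-293/234, b=Δ1−h1·(2M1+M2)/6=1112/351
seg 2: a=1, c=M2/2=-587/351, d=(M3−M2)/(6·3)=1711/6318, b=Δ2−h2·(2M2+M3)/6=2513/702
seg 3: a=4, c=M3/2=179/234, d=(M4−M3)/(6·2)=-1325/2808, b=Δ3−h3·(2M3+M4)/6=301/351
seg 4: a=5, c=M4/2=-967/468, d=(M5−M4)/(6·2)=967/2808, b=Δ4−h4·(2M4+M5)/6=-1225/702
t_q=7/2 → seg 1, τ=1/2; S=-3+1112/351·τ+1463/702·τ²+-293/234·τ³=-5905/5616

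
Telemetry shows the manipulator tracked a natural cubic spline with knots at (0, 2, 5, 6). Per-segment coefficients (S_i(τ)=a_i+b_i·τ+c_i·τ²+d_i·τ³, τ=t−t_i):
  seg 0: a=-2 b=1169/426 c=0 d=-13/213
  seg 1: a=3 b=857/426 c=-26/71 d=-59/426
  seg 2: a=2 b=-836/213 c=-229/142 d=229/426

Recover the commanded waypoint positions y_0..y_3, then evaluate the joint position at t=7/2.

y_0 = S_0(0) = a_0 = -2
y_1 = S_1(0) = a_1 = 3
y_2 = S_2(0) = a_2 = 2
y_3 = S_2(1) = -3
t_q=7/2 is in segment 1 (τ=3/2); S_1(τ)=5369/1136

y_0=-2 y_1=3 y_2=2 y_3=-3
S(7/2) = 5369/1136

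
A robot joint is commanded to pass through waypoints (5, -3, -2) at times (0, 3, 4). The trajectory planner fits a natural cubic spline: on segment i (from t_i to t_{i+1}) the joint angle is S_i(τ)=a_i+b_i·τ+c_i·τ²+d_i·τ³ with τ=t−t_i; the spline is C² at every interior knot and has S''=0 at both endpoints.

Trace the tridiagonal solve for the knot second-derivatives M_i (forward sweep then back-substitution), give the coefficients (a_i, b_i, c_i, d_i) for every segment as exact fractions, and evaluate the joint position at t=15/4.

Δ: Δ0=-8/3, Δ1=1
row 1: diag=8, rhs=22; c'=1/8, d'=11/4
back: M1=11/4
M: M0=0, M1=11/4, M2=0
seg 0: a=5, c=M0/2=0, d=(M1−M0)/(6·3)=11/72, b=Δ0−h0·(2M0+M1)/6=-97/24
seg 1: a=-3, c=M1/2=11/8, d=(M2−M1)/(6·1)=-11/24, b=Δ1−h1·(2M1+M2)/6=1/12
t_q=15/4 → seg 1, τ=3/4; S=-3+1/12·τ+11/8·τ²+-11/24·τ³=-1207/512

  seg 0: a=5 b=-97/24 c=0 d=11/72
  seg 1: a=-3 b=1/12 c=11/8 d=-11/24
S(15/4) = -1207/512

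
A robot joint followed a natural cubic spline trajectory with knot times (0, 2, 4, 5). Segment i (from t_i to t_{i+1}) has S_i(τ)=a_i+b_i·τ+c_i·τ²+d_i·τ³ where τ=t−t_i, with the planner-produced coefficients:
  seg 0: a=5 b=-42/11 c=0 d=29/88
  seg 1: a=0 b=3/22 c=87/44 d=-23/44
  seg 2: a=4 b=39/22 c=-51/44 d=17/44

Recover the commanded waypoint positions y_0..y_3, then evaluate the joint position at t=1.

y_0=5 y_1=0 y_2=4 y_3=5
S(1) = 133/88

y_0 = S_0(0) = a_0 = 5
y_1 = S_1(0) = a_1 = 0
y_2 = S_2(0) = a_2 = 4
y_3 = S_2(1) = 5
t_q=1 is in segment 0 (τ=1); S_0(τ)=133/88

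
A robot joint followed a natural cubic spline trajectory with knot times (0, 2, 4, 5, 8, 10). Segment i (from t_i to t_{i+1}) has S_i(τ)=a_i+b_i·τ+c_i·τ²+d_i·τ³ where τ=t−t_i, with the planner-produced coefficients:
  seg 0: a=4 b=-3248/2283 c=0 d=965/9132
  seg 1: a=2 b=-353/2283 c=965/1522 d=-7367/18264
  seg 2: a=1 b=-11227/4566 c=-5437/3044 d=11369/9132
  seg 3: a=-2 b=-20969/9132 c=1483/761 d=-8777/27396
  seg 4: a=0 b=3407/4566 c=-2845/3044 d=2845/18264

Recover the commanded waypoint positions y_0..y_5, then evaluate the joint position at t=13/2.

y_0 = S_0(0) = a_0 = 4
y_1 = S_1(0) = a_1 = 2
y_2 = S_2(0) = a_2 = 1
y_3 = S_3(0) = a_3 = -2
y_4 = S_4(0) = a_4 = 0
y_5 = S_4(2) = -1
t_q=13/2 is in segment 3 (τ=3/2); S_3(τ)=-52135/24352

y_0=4 y_1=2 y_2=1 y_3=-2 y_4=0 y_5=-1
S(13/2) = -52135/24352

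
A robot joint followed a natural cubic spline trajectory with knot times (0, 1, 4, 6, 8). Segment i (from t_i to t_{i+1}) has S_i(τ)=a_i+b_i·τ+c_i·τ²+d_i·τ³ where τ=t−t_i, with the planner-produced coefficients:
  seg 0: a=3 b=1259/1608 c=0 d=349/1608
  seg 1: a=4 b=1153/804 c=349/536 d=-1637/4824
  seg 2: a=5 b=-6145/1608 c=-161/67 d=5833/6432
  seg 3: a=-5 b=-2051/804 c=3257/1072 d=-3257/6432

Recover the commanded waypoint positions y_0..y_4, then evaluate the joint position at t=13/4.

y_0=3 y_1=4 y_2=5 y_3=-5 y_4=-2
S(13/4) = 228383/34304

y_0 = S_0(0) = a_0 = 3
y_1 = S_1(0) = a_1 = 4
y_2 = S_2(0) = a_2 = 5
y_3 = S_3(0) = a_3 = -5
y_4 = S_3(2) = -2
t_q=13/4 is in segment 1 (τ=9/4); S_1(τ)=228383/34304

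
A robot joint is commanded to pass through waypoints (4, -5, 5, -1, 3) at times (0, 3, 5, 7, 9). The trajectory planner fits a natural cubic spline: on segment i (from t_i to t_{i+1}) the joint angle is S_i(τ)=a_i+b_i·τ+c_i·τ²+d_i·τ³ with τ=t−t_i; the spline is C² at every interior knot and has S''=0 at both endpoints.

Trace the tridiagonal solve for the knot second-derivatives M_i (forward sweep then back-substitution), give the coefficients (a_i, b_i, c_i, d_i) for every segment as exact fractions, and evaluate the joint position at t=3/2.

Δ: Δ0=-3, Δ1=5, Δ2=-3, Δ3=2
row 1: diag=10, rhs=48; c'=1/5, d'=24/5
row 2: denom=8−2·1/5=38/5; d'=(-48−2·24/5)/(38/5)=-144/19
row 3: denom=8−2·5/19=142/19; d'=(30−2·-144/19)/(142/19)=429/71
back: M3=429/71
back: M2=-144/19−5/19·429/71=-651/71
back: M1=24/5−1/5·-651/71=471/71
M: M0=0, M1=471/71, M2=-651/71, M3=429/71, M4=0
seg 0: a=4, c=M0/2=0, d=(M1−M0)/(6·3)=157/426, b=Δ0−h0·(2M0+M1)/6=-897/142
seg 1: a=-5, c=M1/2=471/142, d=(M2−M1)/(6·2)=-187/142, b=Δ1−h1·(2M1+M2)/6=258/71
seg 2: a=5, c=M2/2=-651/142, d=(M3−M2)/(6·2)=90/71, b=Δ2−h2·(2M2+M3)/6=78/71
seg 3: a=-1, c=M3/2=429/142, d=(M4−M3)/(6·2)=-143/284, b=Δ3−h3·(2M3+M4)/6=-144/71
t_q=3/2 → seg 0, τ=3/2; S=4+-897/142·τ+0·τ²+157/426·τ³=-4807/1136

  seg 0: a=4 b=-897/142 c=0 d=157/426
  seg 1: a=-5 b=258/71 c=471/142 d=-187/142
  seg 2: a=5 b=78/71 c=-651/142 d=90/71
  seg 3: a=-1 b=-144/71 c=429/142 d=-143/284
S(3/2) = -4807/1136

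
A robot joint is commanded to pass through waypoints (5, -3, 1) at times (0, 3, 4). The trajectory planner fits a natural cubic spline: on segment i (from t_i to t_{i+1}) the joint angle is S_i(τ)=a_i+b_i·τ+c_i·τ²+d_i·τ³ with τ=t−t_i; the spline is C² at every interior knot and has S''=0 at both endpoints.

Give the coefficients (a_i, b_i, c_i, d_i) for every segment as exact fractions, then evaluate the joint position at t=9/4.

  seg 0: a=5 b=-31/6 c=0 d=5/18
  seg 1: a=-3 b=7/3 c=5/2 d=-5/6
S(9/4) = -443/128

Δ: Δ0=-8/3, Δ1=4
row 1: diag=8, rhs=40; c'=1/8, d'=5
back: M1=5
M: M0=0, M1=5, M2=0
seg 0: a=5, c=M0/2=0, d=(M1−M0)/(6·3)=5/18, b=Δ0−h0·(2M0+M1)/6=-31/6
seg 1: a=-3, c=M1/2=5/2, d=(M2−M1)/(6·1)=-5/6, b=Δ1−h1·(2M1+M2)/6=7/3
t_q=9/4 → seg 0, τ=9/4; S=5+-31/6·τ+0·τ²+5/18·τ³=-443/128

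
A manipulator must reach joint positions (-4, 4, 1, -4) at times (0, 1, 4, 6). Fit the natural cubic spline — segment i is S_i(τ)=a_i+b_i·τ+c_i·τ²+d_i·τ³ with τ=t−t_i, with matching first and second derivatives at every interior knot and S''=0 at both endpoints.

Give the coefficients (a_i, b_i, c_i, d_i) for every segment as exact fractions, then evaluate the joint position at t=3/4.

  seg 0: a=-4 b=1307/142 c=0 d=-171/142
  seg 1: a=4 b=397/71 c=-513/142 d=67/142
  seg 2: a=1 b=-475/142 c=45/71 d=-15/142
S(3/4) = 21767/9088

Δ: Δ0=8, Δ1=-1, Δ2=-5/2
row 1: diag=8, rhs=-54; c'=3/8, d'=-27/4
row 2: denom=10−3·3/8=71/8; d'=(-9−3·-27/4)/(71/8)=90/71
back: M2=90/71
back: M1=-27/4−3/8·90/71=-513/71
M: M0=0, M1=-513/71, M2=90/71, M3=0
seg 0: a=-4, c=M0/2=0, d=(M1−M0)/(6·1)=-171/142, b=Δ0−h0·(2M0+M1)/6=1307/142
seg 1: a=4, c=M1/2=-513/142, d=(M2−M1)/(6·3)=67/142, b=Δ1−h1·(2M1+M2)/6=397/71
seg 2: a=1, c=M2/2=45/71, d=(M3−M2)/(6·2)=-15/142, b=Δ2−h2·(2M2+M3)/6=-475/142
t_q=3/4 → seg 0, τ=3/4; S=-4+1307/142·τ+0·τ²+-171/142·τ³=21767/9088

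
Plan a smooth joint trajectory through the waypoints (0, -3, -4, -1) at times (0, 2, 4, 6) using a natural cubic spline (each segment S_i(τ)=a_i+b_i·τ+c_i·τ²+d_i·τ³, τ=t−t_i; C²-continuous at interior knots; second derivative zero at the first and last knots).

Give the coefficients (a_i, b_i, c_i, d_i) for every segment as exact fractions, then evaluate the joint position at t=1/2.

Δ: Δ0=-3/2, Δ1=-1/2, Δ2=3/2
row 1: diag=8, rhs=6; c'=1/4, d'=3/4
row 2: denom=8−2·1/4=15/2; d'=(12−2·3/4)/(15/2)=7/5
back: M2=7/5
back: M1=3/4−1/4·7/5=2/5
M: M0=0, M1=2/5, M2=7/5, M3=0
seg 0: a=0, c=M0/2=0, d=(M1−M0)/(6·2)=1/30, b=Δ0−h0·(2M0+M1)/6=-49/30
seg 1: a=-3, c=M1/2=1/5, d=(M2−M1)/(6·2)=1/12, b=Δ1−h1·(2M1+M2)/6=-37/30
seg 2: a=-4, c=M2/2=7/10, d=(M3−M2)/(6·2)=-7/60, b=Δ2−h2·(2M2+M3)/6=17/30
t_q=1/2 → seg 0, τ=1/2; S=0+-49/30·τ+0·τ²+1/30·τ³=-13/16

  seg 0: a=0 b=-49/30 c=0 d=1/30
  seg 1: a=-3 b=-37/30 c=1/5 d=1/12
  seg 2: a=-4 b=17/30 c=7/10 d=-7/60
S(1/2) = -13/16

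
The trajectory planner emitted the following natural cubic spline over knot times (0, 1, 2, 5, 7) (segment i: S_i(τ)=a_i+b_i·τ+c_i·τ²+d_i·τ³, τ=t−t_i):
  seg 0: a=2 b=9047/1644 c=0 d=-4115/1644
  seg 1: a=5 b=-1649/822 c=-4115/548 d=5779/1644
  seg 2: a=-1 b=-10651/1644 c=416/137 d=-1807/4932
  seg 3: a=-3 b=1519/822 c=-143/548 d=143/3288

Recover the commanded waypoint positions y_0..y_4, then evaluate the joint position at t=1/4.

y_0=2 y_1=5 y_2=-1 y_3=-3 y_4=0
S(1/4) = 117023/35072

y_0 = S_0(0) = a_0 = 2
y_1 = S_1(0) = a_1 = 5
y_2 = S_2(0) = a_2 = -1
y_3 = S_3(0) = a_3 = -3
y_4 = S_3(2) = 0
t_q=1/4 is in segment 0 (τ=1/4); S_0(τ)=117023/35072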